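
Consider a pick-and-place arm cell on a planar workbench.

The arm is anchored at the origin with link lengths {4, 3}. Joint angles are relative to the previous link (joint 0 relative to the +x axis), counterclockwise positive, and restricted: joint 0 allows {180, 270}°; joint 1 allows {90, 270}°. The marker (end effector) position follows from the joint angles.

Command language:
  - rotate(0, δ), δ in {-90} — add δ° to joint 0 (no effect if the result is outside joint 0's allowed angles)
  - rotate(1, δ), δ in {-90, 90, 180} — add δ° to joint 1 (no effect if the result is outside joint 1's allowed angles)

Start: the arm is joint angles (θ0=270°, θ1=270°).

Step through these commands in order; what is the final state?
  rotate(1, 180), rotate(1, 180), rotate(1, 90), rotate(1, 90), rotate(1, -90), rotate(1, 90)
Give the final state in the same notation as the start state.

joint angles (θ0=270°, θ1=270°)

start: joint angles (θ0=270°, θ1=270°)
t=1 rotate(1, 180) ⇒ joint angles (θ0=270°, θ1=90°)
t=2 rotate(1, 180) ⇒ joint angles (θ0=270°, θ1=270°)
t=3 rotate(1, 90) ⇒ joint angles (θ0=270°, θ1=270°)
t=4 rotate(1, 90) ⇒ joint angles (θ0=270°, θ1=270°)
t=5 rotate(1, -90) ⇒ joint angles (θ0=270°, θ1=270°)
t=6 rotate(1, 90) ⇒ joint angles (θ0=270°, θ1=270°)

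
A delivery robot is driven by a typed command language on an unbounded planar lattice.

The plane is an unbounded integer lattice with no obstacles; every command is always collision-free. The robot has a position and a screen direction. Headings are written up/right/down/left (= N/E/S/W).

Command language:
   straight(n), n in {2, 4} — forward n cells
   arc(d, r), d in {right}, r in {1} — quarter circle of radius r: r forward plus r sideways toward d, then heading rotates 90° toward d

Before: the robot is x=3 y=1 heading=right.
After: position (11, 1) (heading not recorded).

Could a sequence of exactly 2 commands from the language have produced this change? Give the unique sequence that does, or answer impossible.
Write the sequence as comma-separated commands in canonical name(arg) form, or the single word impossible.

straight(4), straight(4)

t0: x=3 y=1 heading=right
step 1 (straight(4)): x=7 y=1 heading=right
step 2 (straight(4)): x=11 y=1 heading=right
uniquely the one of 9 2-step routes that fits.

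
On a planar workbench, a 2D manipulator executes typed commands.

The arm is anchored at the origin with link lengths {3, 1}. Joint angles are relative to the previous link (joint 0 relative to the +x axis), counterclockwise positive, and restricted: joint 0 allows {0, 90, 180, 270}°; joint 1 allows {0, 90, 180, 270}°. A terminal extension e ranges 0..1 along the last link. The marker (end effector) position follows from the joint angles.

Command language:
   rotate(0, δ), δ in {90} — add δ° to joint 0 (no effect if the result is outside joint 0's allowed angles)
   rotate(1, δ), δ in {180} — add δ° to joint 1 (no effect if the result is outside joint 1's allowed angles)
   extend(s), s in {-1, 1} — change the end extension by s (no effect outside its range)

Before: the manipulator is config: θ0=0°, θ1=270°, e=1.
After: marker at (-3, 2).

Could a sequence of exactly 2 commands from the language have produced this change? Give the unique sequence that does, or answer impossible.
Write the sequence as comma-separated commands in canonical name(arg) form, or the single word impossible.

start: config: θ0=0°, θ1=270°, e=1
[1] after rotate(0, 90): config: θ0=90°, θ1=270°, e=1
[2] after rotate(0, 90): config: θ0=180°, θ1=270°, e=1
uniquely the one of 16 2-step routes that fits.

rotate(0, 90), rotate(0, 90)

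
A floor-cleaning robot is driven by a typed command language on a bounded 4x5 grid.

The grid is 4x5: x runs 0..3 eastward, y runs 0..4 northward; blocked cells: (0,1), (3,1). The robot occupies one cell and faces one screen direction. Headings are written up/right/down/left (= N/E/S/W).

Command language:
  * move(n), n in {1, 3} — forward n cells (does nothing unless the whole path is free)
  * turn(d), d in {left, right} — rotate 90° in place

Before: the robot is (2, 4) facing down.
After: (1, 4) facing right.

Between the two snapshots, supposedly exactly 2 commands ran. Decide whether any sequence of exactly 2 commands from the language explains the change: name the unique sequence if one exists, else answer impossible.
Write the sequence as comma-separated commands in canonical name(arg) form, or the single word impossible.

all 16 sequences checked — none match.

impossible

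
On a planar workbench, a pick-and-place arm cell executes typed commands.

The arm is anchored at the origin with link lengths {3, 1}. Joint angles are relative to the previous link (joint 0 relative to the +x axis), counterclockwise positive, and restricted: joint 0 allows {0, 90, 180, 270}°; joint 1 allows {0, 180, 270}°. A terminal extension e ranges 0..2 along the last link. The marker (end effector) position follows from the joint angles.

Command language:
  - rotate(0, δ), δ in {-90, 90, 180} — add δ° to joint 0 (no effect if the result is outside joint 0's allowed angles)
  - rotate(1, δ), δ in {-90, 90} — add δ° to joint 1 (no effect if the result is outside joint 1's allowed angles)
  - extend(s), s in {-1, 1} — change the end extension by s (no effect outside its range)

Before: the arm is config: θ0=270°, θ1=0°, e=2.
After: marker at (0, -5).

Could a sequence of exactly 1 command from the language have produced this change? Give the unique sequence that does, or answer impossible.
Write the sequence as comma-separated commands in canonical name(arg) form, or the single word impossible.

extend(-1)

initial: config: θ0=270°, θ1=0°, e=2
t=1 extend(-1) ⇒ config: θ0=270°, θ1=0°, e=1
all 7 alternatives checked — unique.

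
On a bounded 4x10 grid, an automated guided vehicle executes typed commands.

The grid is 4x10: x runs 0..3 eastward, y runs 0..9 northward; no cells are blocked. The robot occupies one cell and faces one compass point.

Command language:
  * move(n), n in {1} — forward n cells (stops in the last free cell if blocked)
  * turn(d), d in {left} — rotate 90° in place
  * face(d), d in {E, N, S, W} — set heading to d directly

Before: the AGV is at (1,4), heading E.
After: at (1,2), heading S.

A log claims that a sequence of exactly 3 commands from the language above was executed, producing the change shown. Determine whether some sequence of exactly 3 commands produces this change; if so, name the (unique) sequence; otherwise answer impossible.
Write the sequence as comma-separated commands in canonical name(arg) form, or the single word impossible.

key: running move(1) before face(S) would end elsewhere — order is forced
initial: at (1,4), heading E
[1] after face(S): at (1,4), heading S
[2] after move(1): at (1,3), heading S
[3] after move(1): at (1,2), heading S
no rival 3-sequence matches.

face(S), move(1), move(1)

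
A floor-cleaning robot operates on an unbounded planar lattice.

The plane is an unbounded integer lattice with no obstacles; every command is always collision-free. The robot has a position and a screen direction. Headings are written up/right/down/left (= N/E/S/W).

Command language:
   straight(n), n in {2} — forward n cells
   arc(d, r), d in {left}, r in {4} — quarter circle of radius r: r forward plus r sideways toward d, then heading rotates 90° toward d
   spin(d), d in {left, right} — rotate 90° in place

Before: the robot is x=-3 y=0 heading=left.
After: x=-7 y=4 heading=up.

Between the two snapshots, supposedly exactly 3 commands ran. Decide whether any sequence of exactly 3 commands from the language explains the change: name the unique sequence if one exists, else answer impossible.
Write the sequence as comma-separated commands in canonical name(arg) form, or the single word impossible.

key: position moved to (-7,4) AND the heading swung to N — translation plus rotation needed
begin: x=-3 y=0 heading=left
t=1 spin(right) ⇒ x=-3 y=0 heading=up
t=2 arc(left, 4) ⇒ x=-7 y=4 heading=left
t=3 spin(right) ⇒ x=-7 y=4 heading=up
all 64 alternatives checked — unique.

spin(right), arc(left, 4), spin(right)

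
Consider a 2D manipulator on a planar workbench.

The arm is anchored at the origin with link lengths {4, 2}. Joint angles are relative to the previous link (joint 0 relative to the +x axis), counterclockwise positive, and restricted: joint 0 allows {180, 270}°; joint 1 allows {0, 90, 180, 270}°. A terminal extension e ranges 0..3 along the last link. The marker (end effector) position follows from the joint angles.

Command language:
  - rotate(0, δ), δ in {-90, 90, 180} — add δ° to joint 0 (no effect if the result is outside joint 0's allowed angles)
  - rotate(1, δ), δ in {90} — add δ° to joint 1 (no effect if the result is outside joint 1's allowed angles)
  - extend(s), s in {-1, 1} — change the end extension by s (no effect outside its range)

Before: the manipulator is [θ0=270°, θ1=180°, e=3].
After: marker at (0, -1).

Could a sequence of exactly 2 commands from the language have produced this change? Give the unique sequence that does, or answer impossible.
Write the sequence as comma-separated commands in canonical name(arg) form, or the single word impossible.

extend(-1), extend(-1)

initial: [θ0=270°, θ1=180°, e=3]
[1] after extend(-1): [θ0=270°, θ1=180°, e=2]
[2] after extend(-1): [θ0=270°, θ1=180°, e=1]
all 36 alternatives checked — unique.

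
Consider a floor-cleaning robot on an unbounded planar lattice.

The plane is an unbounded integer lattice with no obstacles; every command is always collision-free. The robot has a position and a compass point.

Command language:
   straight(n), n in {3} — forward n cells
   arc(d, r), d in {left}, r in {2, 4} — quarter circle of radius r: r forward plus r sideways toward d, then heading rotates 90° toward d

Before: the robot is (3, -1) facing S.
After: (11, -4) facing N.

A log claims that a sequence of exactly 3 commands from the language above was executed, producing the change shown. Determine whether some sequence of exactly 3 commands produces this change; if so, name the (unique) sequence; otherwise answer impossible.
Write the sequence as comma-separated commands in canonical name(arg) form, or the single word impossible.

key: cell and facing (now N) both changed — the 3 commands mix motion and turning
from: (3, -1) facing S
step 1 (straight(3)): (3, -4) facing S
step 2 (arc(left, 4)): (7, -8) facing E
step 3 (arc(left, 4)): (11, -4) facing N
uniquely the one of 27 3-step routes that fits.

straight(3), arc(left, 4), arc(left, 4)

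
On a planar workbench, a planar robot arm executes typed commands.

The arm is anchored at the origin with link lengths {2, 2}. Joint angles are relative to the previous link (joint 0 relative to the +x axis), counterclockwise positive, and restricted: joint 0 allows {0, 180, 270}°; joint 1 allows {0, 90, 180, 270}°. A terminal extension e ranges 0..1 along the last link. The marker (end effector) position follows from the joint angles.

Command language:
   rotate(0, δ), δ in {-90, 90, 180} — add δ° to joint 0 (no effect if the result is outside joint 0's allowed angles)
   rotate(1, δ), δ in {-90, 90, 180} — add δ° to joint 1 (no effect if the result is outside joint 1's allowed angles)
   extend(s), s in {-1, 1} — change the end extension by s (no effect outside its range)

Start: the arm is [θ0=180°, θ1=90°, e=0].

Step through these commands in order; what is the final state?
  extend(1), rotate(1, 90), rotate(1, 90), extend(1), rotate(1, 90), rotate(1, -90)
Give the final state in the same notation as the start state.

initial: [θ0=180°, θ1=90°, e=0]
t=1 extend(1) ⇒ [θ0=180°, θ1=90°, e=1]
t=2 rotate(1, 90) ⇒ [θ0=180°, θ1=180°, e=1]
t=3 rotate(1, 90) ⇒ [θ0=180°, θ1=270°, e=1]
t=4 extend(1) ⇒ [θ0=180°, θ1=270°, e=1]
t=5 rotate(1, 90) ⇒ [θ0=180°, θ1=0°, e=1]
t=6 rotate(1, -90) ⇒ [θ0=180°, θ1=270°, e=1]

[θ0=180°, θ1=270°, e=1]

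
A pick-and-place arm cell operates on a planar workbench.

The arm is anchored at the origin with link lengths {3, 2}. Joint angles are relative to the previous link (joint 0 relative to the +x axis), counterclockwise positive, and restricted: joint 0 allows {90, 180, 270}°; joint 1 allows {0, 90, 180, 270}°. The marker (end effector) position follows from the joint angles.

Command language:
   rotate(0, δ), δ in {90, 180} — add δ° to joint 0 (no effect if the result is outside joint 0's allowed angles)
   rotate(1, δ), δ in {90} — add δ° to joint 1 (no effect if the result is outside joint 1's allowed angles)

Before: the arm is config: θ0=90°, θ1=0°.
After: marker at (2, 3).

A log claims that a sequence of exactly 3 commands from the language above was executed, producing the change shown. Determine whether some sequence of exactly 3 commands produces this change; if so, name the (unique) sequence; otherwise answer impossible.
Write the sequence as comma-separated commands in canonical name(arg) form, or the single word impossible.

from: config: θ0=90°, θ1=0°
[1] after rotate(1, 90): config: θ0=90°, θ1=90°
[2] after rotate(1, 90): config: θ0=90°, θ1=180°
[3] after rotate(1, 90): config: θ0=90°, θ1=270°
no rival 3-sequence matches.

rotate(1, 90), rotate(1, 90), rotate(1, 90)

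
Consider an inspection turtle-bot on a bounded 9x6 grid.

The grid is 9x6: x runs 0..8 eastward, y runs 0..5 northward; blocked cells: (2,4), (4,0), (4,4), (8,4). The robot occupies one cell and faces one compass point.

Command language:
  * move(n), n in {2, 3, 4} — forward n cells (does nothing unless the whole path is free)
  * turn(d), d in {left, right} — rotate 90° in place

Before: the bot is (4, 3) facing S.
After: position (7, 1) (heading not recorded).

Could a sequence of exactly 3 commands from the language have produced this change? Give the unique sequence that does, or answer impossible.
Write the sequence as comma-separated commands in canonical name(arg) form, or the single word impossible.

move(2), turn(left), move(3)

key: running move(3) before move(2) would end elsewhere — order is forced
initial: (4, 3) facing S
1. move(2) → (4, 1) facing S
2. turn(left) → (4, 1) facing E
3. move(3) → (7, 1) facing E
all 125 alternatives checked — unique.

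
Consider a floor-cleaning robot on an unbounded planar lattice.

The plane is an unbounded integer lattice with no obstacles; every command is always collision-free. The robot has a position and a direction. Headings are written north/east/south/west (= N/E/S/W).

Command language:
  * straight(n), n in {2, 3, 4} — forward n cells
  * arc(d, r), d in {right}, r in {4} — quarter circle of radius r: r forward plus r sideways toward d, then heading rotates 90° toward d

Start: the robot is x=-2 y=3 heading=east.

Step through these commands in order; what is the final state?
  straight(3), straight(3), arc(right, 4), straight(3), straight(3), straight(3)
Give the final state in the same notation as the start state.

initial: x=-2 y=3 heading=east
[1] after straight(3): x=1 y=3 heading=east
[2] after straight(3): x=4 y=3 heading=east
[3] after arc(right, 4): x=8 y=-1 heading=south
[4] after straight(3): x=8 y=-4 heading=south
[5] after straight(3): x=8 y=-7 heading=south
[6] after straight(3): x=8 y=-10 heading=south

x=8 y=-10 heading=south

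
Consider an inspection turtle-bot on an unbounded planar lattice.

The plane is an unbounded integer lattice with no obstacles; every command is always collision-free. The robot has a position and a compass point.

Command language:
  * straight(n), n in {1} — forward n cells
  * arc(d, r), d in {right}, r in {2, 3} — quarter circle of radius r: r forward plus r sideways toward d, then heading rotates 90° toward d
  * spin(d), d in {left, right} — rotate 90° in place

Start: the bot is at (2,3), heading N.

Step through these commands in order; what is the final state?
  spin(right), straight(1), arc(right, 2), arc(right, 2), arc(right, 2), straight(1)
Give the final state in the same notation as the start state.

at (1,2), heading N

from: at (2,3), heading N
1. spin(right) → at (2,3), heading E
2. straight(1) → at (3,3), heading E
3. arc(right, 2) → at (5,1), heading S
4. arc(right, 2) → at (3,-1), heading W
5. arc(right, 2) → at (1,1), heading N
6. straight(1) → at (1,2), heading N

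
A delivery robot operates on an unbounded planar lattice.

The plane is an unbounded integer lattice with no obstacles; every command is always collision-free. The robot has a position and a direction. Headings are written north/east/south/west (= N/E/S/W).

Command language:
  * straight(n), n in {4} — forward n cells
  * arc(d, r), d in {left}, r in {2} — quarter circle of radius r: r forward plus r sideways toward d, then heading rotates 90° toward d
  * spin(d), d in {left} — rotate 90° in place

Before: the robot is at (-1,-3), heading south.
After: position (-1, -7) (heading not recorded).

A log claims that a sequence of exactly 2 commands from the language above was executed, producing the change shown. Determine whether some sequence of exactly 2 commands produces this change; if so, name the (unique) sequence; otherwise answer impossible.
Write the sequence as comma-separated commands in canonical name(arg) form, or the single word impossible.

straight(4), spin(left)

key: running spin(left) before straight(4) would end elsewhere — order is forced
initial: at (-1,-3), heading south
1. straight(4) → at (-1,-7), heading south
2. spin(left) → at (-1,-7), heading east
all 9 alternatives checked — unique.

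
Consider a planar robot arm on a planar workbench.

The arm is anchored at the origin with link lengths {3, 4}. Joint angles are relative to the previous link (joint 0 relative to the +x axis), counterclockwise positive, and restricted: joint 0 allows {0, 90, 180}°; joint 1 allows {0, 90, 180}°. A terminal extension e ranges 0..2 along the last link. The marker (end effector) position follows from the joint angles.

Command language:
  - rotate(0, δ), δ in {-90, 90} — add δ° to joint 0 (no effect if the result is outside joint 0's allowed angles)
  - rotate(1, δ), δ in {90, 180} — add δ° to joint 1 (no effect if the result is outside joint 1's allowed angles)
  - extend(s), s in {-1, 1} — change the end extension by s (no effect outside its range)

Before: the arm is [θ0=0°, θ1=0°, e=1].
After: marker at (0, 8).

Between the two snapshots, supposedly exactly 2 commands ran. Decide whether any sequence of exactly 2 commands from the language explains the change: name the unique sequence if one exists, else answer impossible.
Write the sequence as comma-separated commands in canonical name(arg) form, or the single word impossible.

key: running rotate(0, 90) before rotate(0, -90) would end elsewhere — order is forced
start: [θ0=0°, θ1=0°, e=1]
[1] after rotate(0, -90): [θ0=0°, θ1=0°, e=1]
[2] after rotate(0, 90): [θ0=90°, θ1=0°, e=1]
all 36 alternatives checked — unique.

rotate(0, -90), rotate(0, 90)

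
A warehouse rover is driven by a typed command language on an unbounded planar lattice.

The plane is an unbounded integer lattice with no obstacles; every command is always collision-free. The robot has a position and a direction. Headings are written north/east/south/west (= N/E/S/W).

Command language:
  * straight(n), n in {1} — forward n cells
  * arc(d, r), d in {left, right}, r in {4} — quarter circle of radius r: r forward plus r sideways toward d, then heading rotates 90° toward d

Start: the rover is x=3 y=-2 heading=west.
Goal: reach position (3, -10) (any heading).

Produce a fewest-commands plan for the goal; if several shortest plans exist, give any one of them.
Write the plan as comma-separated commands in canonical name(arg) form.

arc(left, 4), arc(left, 4)

begin: x=3 y=-2 heading=west
step 1 (arc(left, 4)): x=-1 y=-6 heading=south
step 2 (arc(left, 4)): x=3 y=-10 heading=east
minimal: 2 command(s), checked below 2.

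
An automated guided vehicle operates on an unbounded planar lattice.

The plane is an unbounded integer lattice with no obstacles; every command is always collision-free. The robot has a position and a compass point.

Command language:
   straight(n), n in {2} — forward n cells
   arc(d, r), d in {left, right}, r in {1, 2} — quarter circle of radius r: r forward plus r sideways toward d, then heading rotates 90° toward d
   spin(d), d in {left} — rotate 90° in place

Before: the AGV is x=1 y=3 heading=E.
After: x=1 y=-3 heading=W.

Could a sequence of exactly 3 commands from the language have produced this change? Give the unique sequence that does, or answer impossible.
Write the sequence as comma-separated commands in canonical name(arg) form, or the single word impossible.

key: cell and facing (now W) both changed — the 3 commands mix motion and turning
from: x=1 y=3 heading=E
1. arc(right, 2) → x=3 y=1 heading=S
2. straight(2) → x=3 y=-1 heading=S
3. arc(right, 2) → x=1 y=-3 heading=W
no other 3-command option fits: unique.

arc(right, 2), straight(2), arc(right, 2)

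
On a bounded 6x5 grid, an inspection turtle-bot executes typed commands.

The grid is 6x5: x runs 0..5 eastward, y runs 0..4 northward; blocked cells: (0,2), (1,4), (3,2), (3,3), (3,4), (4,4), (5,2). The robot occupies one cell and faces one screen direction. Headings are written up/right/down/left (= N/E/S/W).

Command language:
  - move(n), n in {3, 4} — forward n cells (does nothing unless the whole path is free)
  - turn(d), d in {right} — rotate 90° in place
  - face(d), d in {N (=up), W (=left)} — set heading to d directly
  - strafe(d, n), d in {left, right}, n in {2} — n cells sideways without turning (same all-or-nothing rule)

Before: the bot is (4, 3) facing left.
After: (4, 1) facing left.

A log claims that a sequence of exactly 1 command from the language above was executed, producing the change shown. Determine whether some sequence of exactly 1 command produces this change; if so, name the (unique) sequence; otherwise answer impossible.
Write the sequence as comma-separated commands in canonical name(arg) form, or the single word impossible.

strafe(left, 2)

key: still facing W — the one step turns nothing
t0: (4, 3) facing left
step 1 (strafe(left, 2)): (4, 1) facing left
no rival 1-sequence matches.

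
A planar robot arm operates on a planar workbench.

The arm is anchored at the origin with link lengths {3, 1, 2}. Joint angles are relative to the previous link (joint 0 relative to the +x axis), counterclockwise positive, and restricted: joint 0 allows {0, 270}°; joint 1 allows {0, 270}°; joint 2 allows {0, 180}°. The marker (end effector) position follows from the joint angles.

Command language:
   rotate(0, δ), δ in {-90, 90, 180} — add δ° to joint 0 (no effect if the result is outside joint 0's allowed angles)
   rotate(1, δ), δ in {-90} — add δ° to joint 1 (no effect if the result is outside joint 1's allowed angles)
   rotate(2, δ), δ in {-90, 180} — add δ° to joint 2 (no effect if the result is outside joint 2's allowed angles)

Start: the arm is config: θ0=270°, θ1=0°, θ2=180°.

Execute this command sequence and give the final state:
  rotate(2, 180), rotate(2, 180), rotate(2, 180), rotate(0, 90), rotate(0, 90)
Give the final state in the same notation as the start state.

start: config: θ0=270°, θ1=0°, θ2=180°
step 1 (rotate(2, 180)): config: θ0=270°, θ1=0°, θ2=0°
step 2 (rotate(2, 180)): config: θ0=270°, θ1=0°, θ2=180°
step 3 (rotate(2, 180)): config: θ0=270°, θ1=0°, θ2=0°
step 4 (rotate(0, 90)): config: θ0=0°, θ1=0°, θ2=0°
step 5 (rotate(0, 90)): config: θ0=0°, θ1=0°, θ2=0°

config: θ0=0°, θ1=0°, θ2=0°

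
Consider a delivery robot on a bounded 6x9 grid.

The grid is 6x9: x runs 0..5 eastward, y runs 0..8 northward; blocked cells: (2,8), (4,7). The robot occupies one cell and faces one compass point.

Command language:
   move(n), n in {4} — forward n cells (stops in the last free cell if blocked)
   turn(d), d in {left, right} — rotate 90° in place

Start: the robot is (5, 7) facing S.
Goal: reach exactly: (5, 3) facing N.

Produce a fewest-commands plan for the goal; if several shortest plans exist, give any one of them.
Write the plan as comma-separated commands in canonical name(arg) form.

initial: (5, 7) facing S
t=1 move(4) ⇒ (5, 3) facing S
t=2 turn(right) ⇒ (5, 3) facing W
t=3 turn(right) ⇒ (5, 3) facing N
shorter routes all fall short; 3 is best.

move(4), turn(right), turn(right)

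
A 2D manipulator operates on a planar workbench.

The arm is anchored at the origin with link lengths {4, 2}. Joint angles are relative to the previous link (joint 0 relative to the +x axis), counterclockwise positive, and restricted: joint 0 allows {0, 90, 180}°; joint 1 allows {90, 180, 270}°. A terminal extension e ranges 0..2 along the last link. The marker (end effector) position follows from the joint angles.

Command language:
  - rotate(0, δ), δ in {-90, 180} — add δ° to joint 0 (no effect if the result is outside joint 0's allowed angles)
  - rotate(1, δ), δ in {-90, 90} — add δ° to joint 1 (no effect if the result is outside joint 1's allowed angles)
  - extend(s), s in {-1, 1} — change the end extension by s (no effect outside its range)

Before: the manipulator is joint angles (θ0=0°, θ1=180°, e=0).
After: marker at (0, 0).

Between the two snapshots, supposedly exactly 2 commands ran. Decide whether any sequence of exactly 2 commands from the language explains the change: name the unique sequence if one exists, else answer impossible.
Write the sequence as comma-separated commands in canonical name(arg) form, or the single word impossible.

extend(1), extend(1)

from: joint angles (θ0=0°, θ1=180°, e=0)
t=1 extend(1) ⇒ joint angles (θ0=0°, θ1=180°, e=1)
t=2 extend(1) ⇒ joint angles (θ0=0°, θ1=180°, e=2)
no other 2-command option fits: unique.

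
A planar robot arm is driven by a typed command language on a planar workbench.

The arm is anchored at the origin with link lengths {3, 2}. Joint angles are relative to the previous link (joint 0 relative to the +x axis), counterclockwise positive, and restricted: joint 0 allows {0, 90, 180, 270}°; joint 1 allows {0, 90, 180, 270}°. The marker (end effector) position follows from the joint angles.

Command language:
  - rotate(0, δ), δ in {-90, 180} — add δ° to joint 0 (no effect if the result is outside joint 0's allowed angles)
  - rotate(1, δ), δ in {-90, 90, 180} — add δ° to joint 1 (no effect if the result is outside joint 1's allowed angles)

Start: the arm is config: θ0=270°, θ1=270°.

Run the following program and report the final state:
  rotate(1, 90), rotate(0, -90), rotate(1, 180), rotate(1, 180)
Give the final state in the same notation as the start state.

from: config: θ0=270°, θ1=270°
1. rotate(1, 90) → config: θ0=270°, θ1=0°
2. rotate(0, -90) → config: θ0=180°, θ1=0°
3. rotate(1, 180) → config: θ0=180°, θ1=180°
4. rotate(1, 180) → config: θ0=180°, θ1=0°

config: θ0=180°, θ1=0°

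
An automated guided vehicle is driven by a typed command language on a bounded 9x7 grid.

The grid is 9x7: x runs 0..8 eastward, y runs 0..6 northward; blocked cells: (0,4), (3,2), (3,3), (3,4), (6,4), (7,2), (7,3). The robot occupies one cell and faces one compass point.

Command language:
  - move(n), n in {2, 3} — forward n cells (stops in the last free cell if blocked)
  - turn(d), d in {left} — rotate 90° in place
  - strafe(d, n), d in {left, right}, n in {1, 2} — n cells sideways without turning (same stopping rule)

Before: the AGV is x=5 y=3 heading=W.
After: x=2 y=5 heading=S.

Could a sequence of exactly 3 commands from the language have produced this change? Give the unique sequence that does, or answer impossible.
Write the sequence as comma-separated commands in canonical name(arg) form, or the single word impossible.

strafe(right, 2), move(3), turn(left)

key: running turn(left) before strafe(right, 2) would end elsewhere — order is forced
start: x=5 y=3 heading=W
[1] after strafe(right, 2): x=5 y=5 heading=W
[2] after move(3): x=2 y=5 heading=W
[3] after turn(left): x=2 y=5 heading=S
all 343 alternatives checked — unique.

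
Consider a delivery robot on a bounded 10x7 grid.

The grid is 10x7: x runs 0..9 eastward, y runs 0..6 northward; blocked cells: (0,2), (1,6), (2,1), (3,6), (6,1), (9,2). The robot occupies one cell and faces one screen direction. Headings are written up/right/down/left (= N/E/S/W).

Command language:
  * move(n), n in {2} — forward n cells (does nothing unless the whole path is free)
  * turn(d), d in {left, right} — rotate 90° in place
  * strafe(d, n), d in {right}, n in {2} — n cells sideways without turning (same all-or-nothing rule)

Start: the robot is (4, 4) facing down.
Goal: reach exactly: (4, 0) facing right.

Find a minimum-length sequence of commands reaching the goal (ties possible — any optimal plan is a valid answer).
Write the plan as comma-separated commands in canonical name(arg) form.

initial: (4, 4) facing down
step 1 (turn(left)): (4, 4) facing right
step 2 (strafe(right, 2)): (4, 2) facing right
step 3 (strafe(right, 2)): (4, 0) facing right
no 2-step plan works, so 3 is optimal.

turn(left), strafe(right, 2), strafe(right, 2)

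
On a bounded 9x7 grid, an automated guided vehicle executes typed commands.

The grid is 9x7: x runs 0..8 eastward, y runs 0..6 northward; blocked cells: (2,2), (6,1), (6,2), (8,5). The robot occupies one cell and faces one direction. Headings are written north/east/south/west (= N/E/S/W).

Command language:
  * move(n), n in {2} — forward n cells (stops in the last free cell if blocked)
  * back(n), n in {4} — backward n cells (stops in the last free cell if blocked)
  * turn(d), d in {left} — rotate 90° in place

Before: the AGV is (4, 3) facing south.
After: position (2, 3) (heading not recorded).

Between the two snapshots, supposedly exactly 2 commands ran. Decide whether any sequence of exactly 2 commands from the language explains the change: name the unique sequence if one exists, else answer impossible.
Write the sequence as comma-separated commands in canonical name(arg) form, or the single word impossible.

every 2-command combo misses the target.

impossible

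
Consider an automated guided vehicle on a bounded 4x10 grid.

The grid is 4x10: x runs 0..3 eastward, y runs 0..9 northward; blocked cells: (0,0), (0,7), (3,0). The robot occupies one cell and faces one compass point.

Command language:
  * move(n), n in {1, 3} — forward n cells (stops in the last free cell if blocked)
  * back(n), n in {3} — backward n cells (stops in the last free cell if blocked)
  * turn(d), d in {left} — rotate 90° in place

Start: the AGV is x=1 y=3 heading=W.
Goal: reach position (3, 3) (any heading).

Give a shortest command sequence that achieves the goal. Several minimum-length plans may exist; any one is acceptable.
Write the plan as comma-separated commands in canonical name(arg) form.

from: x=1 y=3 heading=W
step 1 (back(3)): x=3 y=3 heading=W
shorter routes all fall short; 1 is best.

back(3)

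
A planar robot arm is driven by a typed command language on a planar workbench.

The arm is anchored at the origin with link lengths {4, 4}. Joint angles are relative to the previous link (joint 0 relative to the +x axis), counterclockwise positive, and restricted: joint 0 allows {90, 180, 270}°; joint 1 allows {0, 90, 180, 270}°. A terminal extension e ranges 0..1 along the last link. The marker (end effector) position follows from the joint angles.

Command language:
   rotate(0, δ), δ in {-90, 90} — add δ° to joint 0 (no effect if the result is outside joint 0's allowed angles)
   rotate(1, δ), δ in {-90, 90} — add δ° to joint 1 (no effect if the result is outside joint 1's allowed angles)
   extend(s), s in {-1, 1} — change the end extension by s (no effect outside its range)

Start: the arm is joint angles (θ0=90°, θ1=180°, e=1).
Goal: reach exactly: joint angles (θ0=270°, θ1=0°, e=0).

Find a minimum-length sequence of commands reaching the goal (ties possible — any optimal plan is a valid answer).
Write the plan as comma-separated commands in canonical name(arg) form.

rotate(1, -90), rotate(1, -90), extend(-1), rotate(0, 90), rotate(0, 90)

start: joint angles (θ0=90°, θ1=180°, e=1)
[1] after rotate(1, -90): joint angles (θ0=90°, θ1=90°, e=1)
[2] after rotate(1, -90): joint angles (θ0=90°, θ1=0°, e=1)
[3] after extend(-1): joint angles (θ0=90°, θ1=0°, e=0)
[4] after rotate(0, 90): joint angles (θ0=180°, θ1=0°, e=0)
[5] after rotate(0, 90): joint angles (θ0=270°, θ1=0°, e=0)
shorter routes all fall short; 5 is best.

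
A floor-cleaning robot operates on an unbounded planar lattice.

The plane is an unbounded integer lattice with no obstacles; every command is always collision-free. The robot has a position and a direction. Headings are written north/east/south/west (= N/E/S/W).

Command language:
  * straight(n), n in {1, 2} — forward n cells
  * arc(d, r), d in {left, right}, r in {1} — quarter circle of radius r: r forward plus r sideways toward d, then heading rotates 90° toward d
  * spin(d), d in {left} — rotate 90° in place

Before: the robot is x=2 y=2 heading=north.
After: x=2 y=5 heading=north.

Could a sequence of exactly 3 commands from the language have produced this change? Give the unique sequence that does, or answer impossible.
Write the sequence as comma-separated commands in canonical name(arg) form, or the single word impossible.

straight(1), straight(1), straight(1)

key: heading stays N — no command in the sequence turns
initial: x=2 y=2 heading=north
step 1 (straight(1)): x=2 y=3 heading=north
step 2 (straight(1)): x=2 y=4 heading=north
step 3 (straight(1)): x=2 y=5 heading=north
no other 3-command option fits: unique.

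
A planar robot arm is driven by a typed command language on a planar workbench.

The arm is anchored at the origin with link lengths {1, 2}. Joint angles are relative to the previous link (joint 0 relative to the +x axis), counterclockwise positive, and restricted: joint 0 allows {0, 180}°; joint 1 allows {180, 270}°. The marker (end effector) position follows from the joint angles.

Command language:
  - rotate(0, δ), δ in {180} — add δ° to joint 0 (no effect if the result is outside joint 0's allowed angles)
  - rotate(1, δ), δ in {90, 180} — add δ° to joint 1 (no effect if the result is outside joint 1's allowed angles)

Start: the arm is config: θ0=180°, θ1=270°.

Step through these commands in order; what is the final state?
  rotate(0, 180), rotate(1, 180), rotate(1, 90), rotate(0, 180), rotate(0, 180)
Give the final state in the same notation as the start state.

initial: config: θ0=180°, θ1=270°
t=1 rotate(0, 180) ⇒ config: θ0=0°, θ1=270°
t=2 rotate(1, 180) ⇒ config: θ0=0°, θ1=270°
t=3 rotate(1, 90) ⇒ config: θ0=0°, θ1=270°
t=4 rotate(0, 180) ⇒ config: θ0=180°, θ1=270°
t=5 rotate(0, 180) ⇒ config: θ0=0°, θ1=270°

config: θ0=0°, θ1=270°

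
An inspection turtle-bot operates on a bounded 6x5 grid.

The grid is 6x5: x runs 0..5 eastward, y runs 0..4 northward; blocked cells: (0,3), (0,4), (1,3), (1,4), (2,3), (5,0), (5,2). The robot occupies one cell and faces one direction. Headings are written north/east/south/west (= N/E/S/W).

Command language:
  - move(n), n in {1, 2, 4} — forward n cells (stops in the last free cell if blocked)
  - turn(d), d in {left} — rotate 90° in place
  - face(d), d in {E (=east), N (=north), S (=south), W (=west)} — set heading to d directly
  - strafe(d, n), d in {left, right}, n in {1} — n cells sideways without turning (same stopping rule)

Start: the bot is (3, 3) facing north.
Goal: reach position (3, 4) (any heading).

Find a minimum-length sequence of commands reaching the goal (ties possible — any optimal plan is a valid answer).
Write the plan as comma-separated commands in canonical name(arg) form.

move(4)

begin: (3, 3) facing north
1. move(4) → (3, 4) facing north
no 0-step plan works, so 1 is optimal.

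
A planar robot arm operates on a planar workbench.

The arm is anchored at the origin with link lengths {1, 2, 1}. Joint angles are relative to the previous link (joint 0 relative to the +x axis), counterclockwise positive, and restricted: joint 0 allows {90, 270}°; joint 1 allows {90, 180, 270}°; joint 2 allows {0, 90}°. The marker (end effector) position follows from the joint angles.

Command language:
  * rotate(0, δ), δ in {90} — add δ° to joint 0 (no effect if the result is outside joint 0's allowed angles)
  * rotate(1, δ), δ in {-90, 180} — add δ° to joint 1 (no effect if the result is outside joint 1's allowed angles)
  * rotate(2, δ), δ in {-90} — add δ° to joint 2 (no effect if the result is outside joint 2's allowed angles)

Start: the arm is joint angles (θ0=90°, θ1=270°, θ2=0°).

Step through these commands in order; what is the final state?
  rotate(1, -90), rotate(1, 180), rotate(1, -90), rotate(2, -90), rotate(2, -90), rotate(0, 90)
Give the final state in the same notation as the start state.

joint angles (θ0=90°, θ1=90°, θ2=0°)

begin: joint angles (θ0=90°, θ1=270°, θ2=0°)
step 1 (rotate(1, -90)): joint angles (θ0=90°, θ1=180°, θ2=0°)
step 2 (rotate(1, 180)): joint angles (θ0=90°, θ1=180°, θ2=0°)
step 3 (rotate(1, -90)): joint angles (θ0=90°, θ1=90°, θ2=0°)
step 4 (rotate(2, -90)): joint angles (θ0=90°, θ1=90°, θ2=0°)
step 5 (rotate(2, -90)): joint angles (θ0=90°, θ1=90°, θ2=0°)
step 6 (rotate(0, 90)): joint angles (θ0=90°, θ1=90°, θ2=0°)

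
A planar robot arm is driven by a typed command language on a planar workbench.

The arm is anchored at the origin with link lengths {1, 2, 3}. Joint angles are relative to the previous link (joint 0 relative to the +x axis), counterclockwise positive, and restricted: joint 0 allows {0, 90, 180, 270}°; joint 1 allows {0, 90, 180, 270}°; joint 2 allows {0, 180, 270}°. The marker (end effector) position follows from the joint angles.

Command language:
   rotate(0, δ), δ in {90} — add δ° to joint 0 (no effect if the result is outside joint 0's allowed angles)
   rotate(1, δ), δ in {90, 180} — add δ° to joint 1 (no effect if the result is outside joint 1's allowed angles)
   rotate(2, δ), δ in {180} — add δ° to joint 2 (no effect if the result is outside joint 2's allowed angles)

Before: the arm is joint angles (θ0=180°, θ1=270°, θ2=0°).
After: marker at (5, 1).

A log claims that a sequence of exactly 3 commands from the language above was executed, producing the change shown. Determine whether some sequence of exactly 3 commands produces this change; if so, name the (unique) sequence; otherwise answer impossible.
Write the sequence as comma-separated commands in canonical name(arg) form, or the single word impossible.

rotate(0, 90), rotate(0, 90), rotate(0, 90)

t0: joint angles (θ0=180°, θ1=270°, θ2=0°)
[1] after rotate(0, 90): joint angles (θ0=270°, θ1=270°, θ2=0°)
[2] after rotate(0, 90): joint angles (θ0=0°, θ1=270°, θ2=0°)
[3] after rotate(0, 90): joint angles (θ0=90°, θ1=270°, θ2=0°)
no rival 3-sequence matches.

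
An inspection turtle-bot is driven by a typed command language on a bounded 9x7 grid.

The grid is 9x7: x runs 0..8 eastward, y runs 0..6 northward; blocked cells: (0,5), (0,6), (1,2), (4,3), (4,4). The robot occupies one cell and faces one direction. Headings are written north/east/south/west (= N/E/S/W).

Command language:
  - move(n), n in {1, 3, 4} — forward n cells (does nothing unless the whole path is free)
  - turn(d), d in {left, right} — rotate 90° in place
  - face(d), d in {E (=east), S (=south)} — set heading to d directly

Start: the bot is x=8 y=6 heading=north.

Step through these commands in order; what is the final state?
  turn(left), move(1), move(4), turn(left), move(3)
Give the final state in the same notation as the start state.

x=3 y=3 heading=south

from: x=8 y=6 heading=north
step 1 (turn(left)): x=8 y=6 heading=west
step 2 (move(1)): x=7 y=6 heading=west
step 3 (move(4)): x=3 y=6 heading=west
step 4 (turn(left)): x=3 y=6 heading=south
step 5 (move(3)): x=3 y=3 heading=south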